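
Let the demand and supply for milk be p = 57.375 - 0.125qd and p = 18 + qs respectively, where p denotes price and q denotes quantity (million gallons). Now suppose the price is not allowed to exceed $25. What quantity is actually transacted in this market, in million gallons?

Rearranging demand gives qd = 459 - 8p; rearranging supply gives qs = p - 18. Without the control the market clears where 459 - 8p = p - 18, i.e. p* = 53 and q* = 35.
The ceiling of 25 is below the equilibrium price 53, so it binds.
At p = 25: qd = 459 - 8·25 = 259 and qs = 25 - 18 = 7.
The quantity actually transacted is the short side, supply: 7.

7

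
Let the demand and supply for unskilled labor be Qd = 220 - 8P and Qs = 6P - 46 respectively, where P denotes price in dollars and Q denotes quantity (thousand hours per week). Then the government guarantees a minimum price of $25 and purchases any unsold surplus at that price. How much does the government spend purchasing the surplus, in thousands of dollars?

Setting quantity demanded equal to quantity supplied, 220 - 8P = 6P - 46, gives P* = 19 and Q* = 68.
The floor of 25 is above the equilibrium price 19, so it binds.
At P = 25: Qd = 220 - 8·25 = 20 and Qs = 6·25 - 46 = 104.
Surplus = Qs - Qd = 84.
Government expenditure = surplus × support price = 84 × 25 = 2100.

2100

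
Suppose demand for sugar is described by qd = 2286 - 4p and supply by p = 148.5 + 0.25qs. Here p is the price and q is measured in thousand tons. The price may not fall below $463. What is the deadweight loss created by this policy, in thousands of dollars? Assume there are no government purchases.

Rearranging supply gives qs = 4p - 594. In a free market, 2286 - 4p = 4p - 594 gives the equilibrium p* = 360, q* = 846.
Because the floor (463) lies above the market-clearing price, it is binding.
At p = 463: qd = 2286 - 4·463 = 434 and qs = 4·463 - 594 = 1258.
Quantity traded falls to 434. At q = 434 the demand price is (2286 - 434)/4 = 463 and the supply price is (594 + 434)/4 = 257.
Deadweight loss = ½ · (463 - 257) · (846 - 434) = ½ · 206 · 412 = 42436.

42436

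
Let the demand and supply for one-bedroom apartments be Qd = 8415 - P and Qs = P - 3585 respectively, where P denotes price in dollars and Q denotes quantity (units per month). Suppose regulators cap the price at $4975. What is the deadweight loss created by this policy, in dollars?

Setting quantity demanded equal to quantity supplied, 8415 - P = P - 3585, gives P* = 6000 and Q* = 2415.
Since 4975 < 6000, the ceiling is binding.
At P = 4975: Qd = 8415 - 4975 = 3440 and Qs = 4975 - 3585 = 1390.
Quantity traded falls to 1390. At Q = 1390 the demand price is 8415 - 1390 = 7025 and the supply price is 3585 + 1390 = 4975.
Deadweight loss = ½ · (7025 - 4975) · (2415 - 1390) = ½ · 2050 · 1025 = 1050625.

1050625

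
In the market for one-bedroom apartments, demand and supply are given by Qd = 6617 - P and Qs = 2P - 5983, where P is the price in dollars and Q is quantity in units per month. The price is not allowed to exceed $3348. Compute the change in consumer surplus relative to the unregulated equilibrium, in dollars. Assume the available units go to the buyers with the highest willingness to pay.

In a free market, 6617 - P = 2P - 5983 gives the equilibrium P* = 4200, Q* = 2417.
Since 3348 < 4200, the ceiling is binding.
At P = 3348: Qd = 6617 - 3348 = 3269 and Qs = 2·3348 - 5983 = 713.
Consumer surplus without the control is ½ · (6617 - 4200) · 2417 = 2920944.5.
With the ceiling, 713 units are sold at 3348 (assume they go to the highest-value buyers). The demand price at Q = 713 is 5904, so CS = ½ · [(6617 - 3348) + (5904 - 3348)] · 713 = 2076612.5.
Change in consumer surplus = 2076612.5 - 2920944.5 = -844332.

-844332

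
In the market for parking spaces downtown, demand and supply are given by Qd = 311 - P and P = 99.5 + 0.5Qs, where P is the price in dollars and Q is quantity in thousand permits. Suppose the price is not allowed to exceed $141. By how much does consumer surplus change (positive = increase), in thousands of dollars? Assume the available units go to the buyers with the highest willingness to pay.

Rearranging supply gives Qs = 2P - 199. Equilibrium: 311 - P = 2P - 199, so 510 = 3P and P* = 170, Q* = 141.
Because the ceiling (141) lies below the market-clearing price, it is binding.
At P = 141: Qd = 311 - 141 = 170 and Qs = 2·141 - 199 = 83.
Consumer surplus without the control is ½ · (311 - 170) · 141 = 9940.5.
With the ceiling, 83 units are sold at 141 (assume they go to the highest-value buyers). The demand price at Q = 83 is 228, so CS = ½ · [(311 - 141) + (228 - 141)] · 83 = 10665.5.
Change in consumer surplus = 10665.5 - 9940.5 = 725.

725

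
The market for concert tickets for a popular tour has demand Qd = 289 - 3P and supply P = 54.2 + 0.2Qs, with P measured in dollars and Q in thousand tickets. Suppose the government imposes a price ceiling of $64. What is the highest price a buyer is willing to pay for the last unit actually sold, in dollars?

Rearranging supply gives Qs = 5P - 271. Without the control the market clears where 289 - 3P = 5P - 271, i.e. P* = 70 and Q* = 79.
The ceiling of 64 is below the equilibrium price 70, so it binds.
At P = 64: Qd = 289 - 3·64 = 97 and Qs = 5·64 - 271 = 49.
Only 49 units reach the market. On the demand curve, the marginal buyer's willingness to pay at Q = 49 is (289 - 49)/3 = 80.

80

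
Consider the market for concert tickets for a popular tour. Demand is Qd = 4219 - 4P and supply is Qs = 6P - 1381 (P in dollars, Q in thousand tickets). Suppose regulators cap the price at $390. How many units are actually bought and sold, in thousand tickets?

In a free market, 4219 - 4P = 6P - 1381 gives the equilibrium P* = 560, Q* = 1979.
Since 390 < 560, the ceiling is binding.
At P = 390: Qd = 4219 - 4·390 = 2659 and Qs = 6·390 - 1381 = 959.
The quantity actually transacted is the short side, supply: 959.

959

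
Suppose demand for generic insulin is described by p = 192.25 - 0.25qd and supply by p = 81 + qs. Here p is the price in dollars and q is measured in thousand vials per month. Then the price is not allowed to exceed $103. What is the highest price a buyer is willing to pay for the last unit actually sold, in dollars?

Rearranging demand gives qd = 769 - 4p; rearranging supply gives qs = p - 81. In a free market, 769 - 4p = p - 81 gives the equilibrium p* = 170, q* = 89.
Because the ceiling (103) lies below the market-clearing price, it is binding.
At p = 103: qd = 769 - 4·103 = 357 and qs = 103 - 81 = 22.
Only 22 units reach the market. On the demand curve, the marginal buyer's willingness to pay at q = 22 is (769 - 22)/4 = 186.75.

186.75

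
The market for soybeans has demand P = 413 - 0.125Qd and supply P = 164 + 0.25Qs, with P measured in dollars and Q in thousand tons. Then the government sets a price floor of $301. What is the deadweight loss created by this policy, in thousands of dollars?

0

Rearranging demand gives Qd = 3304 - 8P; rearranging supply gives Qs = 4P - 656. Equilibrium: 3304 - 8P = 4P - 656, so 3960 = 12P and P* = 330, Q* = 664.
The floor of 301 is below the equilibrium price 330, so it is not binding; the market clears at P* = 330, Q* = 664.
Since the control does not bind, no trades are prevented and deadweight loss is zero.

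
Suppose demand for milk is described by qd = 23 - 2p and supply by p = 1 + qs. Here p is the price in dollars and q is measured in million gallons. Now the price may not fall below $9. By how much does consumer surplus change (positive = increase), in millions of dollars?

-6

Rearranging supply gives qs = p - 1. Without the control the market clears where 23 - 2p = p - 1, i.e. p* = 8 and q* = 7.
The floor of 9 is above the equilibrium price 8, so it binds.
At p = 9: qd = 23 - 2·9 = 5 and qs = 9 - 1 = 8.
Consumer surplus without the control is ½ · (11.5 - 8) · 7 = 12.25.
With the floor, consumers buy 5 units at 9, so CS = ½ · (11.5 - 9) · 5 = 6.25.
Change in consumer surplus = 6.25 - 12.25 = -6.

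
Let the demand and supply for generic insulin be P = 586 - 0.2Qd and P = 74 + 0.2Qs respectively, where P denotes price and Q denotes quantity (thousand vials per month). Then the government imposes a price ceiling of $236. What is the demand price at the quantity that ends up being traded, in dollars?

Rearranging demand gives Qd = 2930 - 5P; rearranging supply gives Qs = 5P - 370. Without the control the market clears where 2930 - 5P = 5P - 370, i.e. P* = 330 and Q* = 1280.
Since 236 < 330, the ceiling is binding.
At P = 236: Qd = 2930 - 5·236 = 1750 and Qs = 5·236 - 370 = 810.
Only 810 units reach the market. On the demand curve, the marginal buyer's willingness to pay at Q = 810 is (2930 - 810)/5 = 424.

424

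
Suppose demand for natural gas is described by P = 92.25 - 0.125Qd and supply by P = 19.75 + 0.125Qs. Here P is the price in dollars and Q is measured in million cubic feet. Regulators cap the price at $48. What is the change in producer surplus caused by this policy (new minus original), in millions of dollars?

-2064

Rearranging demand gives Qd = 738 - 8P; rearranging supply gives Qs = 8P - 158. In a free market, 738 - 8P = 8P - 158 gives the equilibrium P* = 56, Q* = 290.
Because the ceiling (48) lies below the market-clearing price, it is binding.
At P = 48: Qd = 738 - 8·48 = 354 and Qs = 8·48 - 158 = 226.
Producer surplus without the control is ½ · (56 - 19.75) · 290 = 5256.25.
With the ceiling, producers sell 226 units at 48, so PS = ½ · (48 - 19.75) · 226 = 3192.25.
Change in producer surplus = 3192.25 - 5256.25 = -2064.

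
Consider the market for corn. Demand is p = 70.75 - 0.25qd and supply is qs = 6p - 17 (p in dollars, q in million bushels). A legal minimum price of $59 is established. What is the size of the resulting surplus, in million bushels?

290

Rearranging demand gives qd = 283 - 4p. Without the control the market clears where 283 - 4p = 6p - 17, i.e. p* = 30 and q* = 163.
Because the floor (59) lies above the market-clearing price, it is binding.
At p = 59: qd = 283 - 4·59 = 47 and qs = 6·59 - 17 = 337.
Surplus = qs - qd = 337 - 47 = 290.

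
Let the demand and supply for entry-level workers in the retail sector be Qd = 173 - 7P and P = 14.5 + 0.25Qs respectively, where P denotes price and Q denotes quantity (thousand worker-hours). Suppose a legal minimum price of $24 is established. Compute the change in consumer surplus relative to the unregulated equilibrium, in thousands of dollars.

-46.5

Rearranging supply gives Qs = 4P - 58. Without the control the market clears where 173 - 7P = 4P - 58, i.e. P* = 21 and Q* = 26.
The floor of 24 is above the equilibrium price 21, so it binds.
At P = 24: Qd = 173 - 7·24 = 5 and Qs = 4·24 - 58 = 38.
Consumer surplus without the control is ½ · (173/7 - 21) · 26 = 338/7.
With the floor, consumers buy 5 units at 24, so CS = ½ · (173/7 - 24) · 5 = 25/14.
Change in consumer surplus = 25/14 - 338/7 = -46.5.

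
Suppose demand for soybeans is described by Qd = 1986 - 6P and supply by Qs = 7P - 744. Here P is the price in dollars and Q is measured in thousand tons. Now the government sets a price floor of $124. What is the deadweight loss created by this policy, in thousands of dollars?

Without the control the market clears where 1986 - 6P = 7P - 744, i.e. P* = 210 and Q* = 726.
The floor of 124 is below the equilibrium price 210, so it is not binding; the market clears at P* = 210, Q* = 726.
Since the control does not bind, no trades are prevented and deadweight loss is zero.

0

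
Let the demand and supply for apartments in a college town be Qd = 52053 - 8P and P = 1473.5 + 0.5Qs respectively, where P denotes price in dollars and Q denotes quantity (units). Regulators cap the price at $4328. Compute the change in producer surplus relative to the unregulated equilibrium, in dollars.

Rearranging supply gives Qs = 2P - 2947. In a free market, 52053 - 8P = 2P - 2947 gives the equilibrium P* = 5500, Q* = 8053.
Because the ceiling (4328) lies below the market-clearing price, it is binding.
At P = 4328: Qd = 52053 - 8·4328 = 17429 and Qs = 2·4328 - 2947 = 5709.
Producer surplus without the control is ½ · (5500 - 1473.5) · 8053 = 16212702.25.
With the ceiling, producers sell 5709 units at 4328, so PS = ½ · (4328 - 1473.5) · 5709 = 8148170.25.
Change in producer surplus = 8148170.25 - 16212702.25 = -8064532.

-8064532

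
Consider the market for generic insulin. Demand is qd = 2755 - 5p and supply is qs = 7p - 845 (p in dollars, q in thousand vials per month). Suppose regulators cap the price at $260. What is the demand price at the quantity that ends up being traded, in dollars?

Without the control the market clears where 2755 - 5p = 7p - 845, i.e. p* = 300 and q* = 1255.
Because the ceiling (260) lies below the market-clearing price, it is binding.
At p = 260: qd = 2755 - 5·260 = 1455 and qs = 7·260 - 845 = 975.
Only 975 units reach the market. On the demand curve, the marginal buyer's willingness to pay at q = 975 is (2755 - 975)/5 = 356.

356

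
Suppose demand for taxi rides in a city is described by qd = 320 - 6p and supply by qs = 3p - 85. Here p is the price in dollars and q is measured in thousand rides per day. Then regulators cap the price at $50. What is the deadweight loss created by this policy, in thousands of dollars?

In a free market, 320 - 6p = 3p - 85 gives the equilibrium p* = 45, q* = 50.
Since 50 is above p* = 45, the ceiling does not bind and the free-market outcome prevails.
Since the control does not bind, no trades are prevented and deadweight loss is zero.

0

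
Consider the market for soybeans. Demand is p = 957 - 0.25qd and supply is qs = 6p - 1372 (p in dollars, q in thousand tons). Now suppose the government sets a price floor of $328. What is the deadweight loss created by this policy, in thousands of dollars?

Rearranging demand gives qd = 3828 - 4p. Setting quantity demanded equal to quantity supplied, 3828 - 4p = 6p - 1372, gives p* = 520 and q* = 1748.
Since 328 is below p* = 520, the floor does not bind and the free-market outcome prevails.
Since the control does not bind, no trades are prevented and deadweight loss is zero.

0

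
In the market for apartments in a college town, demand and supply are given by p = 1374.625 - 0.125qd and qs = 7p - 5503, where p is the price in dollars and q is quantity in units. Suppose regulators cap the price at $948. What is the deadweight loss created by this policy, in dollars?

151620

Rearranging demand gives qd = 10997 - 8p. Setting quantity demanded equal to quantity supplied, 10997 - 8p = 7p - 5503, gives p* = 1100 and q* = 2197.
Since 948 < 1100, the ceiling is binding.
At p = 948: qd = 10997 - 8·948 = 3413 and qs = 7·948 - 5503 = 1133.
Quantity traded falls to 1133. At q = 1133 the demand price is (10997 - 1133)/8 = 1233 and the supply price is (5503 + 1133)/7 = 948.
Deadweight loss = ½ · (1233 - 948) · (2197 - 1133) = ½ · 285 · 1064 = 151620.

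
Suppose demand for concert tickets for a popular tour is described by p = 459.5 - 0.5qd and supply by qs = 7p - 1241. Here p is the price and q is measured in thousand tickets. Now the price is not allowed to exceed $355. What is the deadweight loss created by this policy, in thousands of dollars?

0

Rearranging demand gives qd = 919 - 2p. Without the control the market clears where 919 - 2p = 7p - 1241, i.e. p* = 240 and q* = 439.
The ceiling of 355 is above the equilibrium price 240, so it is not binding; the market clears at p* = 240, q* = 439.
Since the control does not bind, no trades are prevented and deadweight loss is zero.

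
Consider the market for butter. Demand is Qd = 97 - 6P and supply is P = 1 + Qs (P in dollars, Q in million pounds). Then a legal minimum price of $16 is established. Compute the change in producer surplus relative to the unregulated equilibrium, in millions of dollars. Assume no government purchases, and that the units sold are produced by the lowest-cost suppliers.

Rearranging supply gives Qs = P - 1. Equilibrium: 97 - 6P = P - 1, so 98 = 7P and P* = 14, Q* = 13.
Since 16 > 14, the floor is binding.
At P = 16: Qd = 97 - 6·16 = 1 and Qs = 16 - 1 = 15.
Producer surplus without the control is ½ · (14 - 1) · 13 = 84.5.
With the floor, 1 units are sold at 16. The supply price at Q = 1 is 2, so PS = ½ · [(16 - 1) + (16 - 2)] · 1 = 14.5.
Change in producer surplus = 14.5 - 84.5 = -70.

-70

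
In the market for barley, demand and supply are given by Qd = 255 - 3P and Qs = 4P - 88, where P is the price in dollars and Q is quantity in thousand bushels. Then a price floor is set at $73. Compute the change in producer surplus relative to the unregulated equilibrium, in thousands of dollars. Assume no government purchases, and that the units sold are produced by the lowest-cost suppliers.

216

Equilibrium: 255 - 3P = 4P - 88, so 343 = 7P and P* = 49, Q* = 108.
Because the floor (73) lies above the market-clearing price, it is binding.
At P = 73: Qd = 255 - 3·73 = 36 and Qs = 4·73 - 88 = 204.
Producer surplus without the control is ½ · (49 - 22) · 108 = 1458.
With the floor, 36 units are sold at 73. The supply price at Q = 36 is 31, so PS = ½ · [(73 - 22) + (73 - 31)] · 36 = 1674.
Change in producer surplus = 1674 - 1458 = 216.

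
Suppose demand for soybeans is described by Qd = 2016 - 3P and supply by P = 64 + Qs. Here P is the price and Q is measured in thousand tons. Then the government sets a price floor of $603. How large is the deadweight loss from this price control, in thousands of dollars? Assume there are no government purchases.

Rearranging supply gives Qs = P - 64. Setting quantity demanded equal to quantity supplied, 2016 - 3P = P - 64, gives P* = 520 and Q* = 456.
Because the floor (603) lies above the market-clearing price, it is binding.
At P = 603: Qd = 2016 - 3·603 = 207 and Qs = 603 - 64 = 539.
Quantity traded falls to 207. At Q = 207 the demand price is (2016 - 207)/3 = 603 and the supply price is 64 + 207 = 271.
Deadweight loss = ½ · (603 - 271) · (456 - 207) = ½ · 332 · 249 = 41334.

41334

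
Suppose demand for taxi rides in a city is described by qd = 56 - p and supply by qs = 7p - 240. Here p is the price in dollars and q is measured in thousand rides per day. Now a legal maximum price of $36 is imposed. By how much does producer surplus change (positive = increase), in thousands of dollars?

Without the control the market clears where 56 - p = 7p - 240, i.e. p* = 37 and q* = 19.
The ceiling of 36 is below the equilibrium price 37, so it binds.
At p = 36: qd = 56 - 36 = 20 and qs = 7·36 - 240 = 12.
Producer surplus without the control is ½ · (37 - 240/7) · 19 = 361/14.
With the ceiling, producers sell 12 units at 36, so PS = ½ · (36 - 240/7) · 12 = 72/7.
Change in producer surplus = 72/7 - 361/14 = -15.5.

-15.5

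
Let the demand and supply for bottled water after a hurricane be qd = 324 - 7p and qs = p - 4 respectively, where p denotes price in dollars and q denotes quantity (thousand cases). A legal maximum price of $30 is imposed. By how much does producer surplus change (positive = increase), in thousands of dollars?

Setting quantity demanded equal to quantity supplied, 324 - 7p = p - 4, gives p* = 41 and q* = 37.
Since 30 < 41, the ceiling is binding.
At p = 30: qd = 324 - 7·30 = 114 and qs = 30 - 4 = 26.
Producer surplus without the control is ½ · (41 - 4) · 37 = 684.5.
With the ceiling, producers sell 26 units at 30, so PS = ½ · (30 - 4) · 26 = 338.
Change in producer surplus = 338 - 684.5 = -346.5.

-346.5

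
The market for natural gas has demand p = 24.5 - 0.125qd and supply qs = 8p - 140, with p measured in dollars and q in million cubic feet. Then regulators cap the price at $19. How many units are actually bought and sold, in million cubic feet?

12

Rearranging demand gives qd = 196 - 8p. Equilibrium: 196 - 8p = 8p - 140, so 336 = 16p and p* = 21, q* = 28.
Because the ceiling (19) lies below the market-clearing price, it is binding.
At p = 19: qd = 196 - 8·19 = 44 and qs = 8·19 - 140 = 12.
The quantity actually transacted is the short side, supply: 12.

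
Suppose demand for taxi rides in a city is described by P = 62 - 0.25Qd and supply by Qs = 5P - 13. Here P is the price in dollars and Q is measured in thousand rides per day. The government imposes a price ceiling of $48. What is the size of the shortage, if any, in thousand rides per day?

Rearranging demand gives Qd = 248 - 4P. Without the control the market clears where 248 - 4P = 5P - 13, i.e. P* = 29 and Q* = 132.
Since 48 is above P* = 29, the ceiling does not bind and the free-market outcome prevails.
Since the control does not bind, there is no shortage.

0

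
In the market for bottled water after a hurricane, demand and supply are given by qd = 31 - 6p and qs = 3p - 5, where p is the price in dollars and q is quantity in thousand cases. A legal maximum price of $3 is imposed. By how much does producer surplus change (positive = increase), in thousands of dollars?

-5.5

In a free market, 31 - 6p = 3p - 5 gives the equilibrium p* = 4, q* = 7.
Since 3 < 4, the ceiling is binding.
At p = 3: qd = 31 - 6·3 = 13 and qs = 3·3 - 5 = 4.
Producer surplus without the control is ½ · (4 - 5/3) · 7 = 49/6.
With the ceiling, producers sell 4 units at 3, so PS = ½ · (3 - 5/3) · 4 = 8/3.
Change in producer surplus = 8/3 - 49/6 = -5.5.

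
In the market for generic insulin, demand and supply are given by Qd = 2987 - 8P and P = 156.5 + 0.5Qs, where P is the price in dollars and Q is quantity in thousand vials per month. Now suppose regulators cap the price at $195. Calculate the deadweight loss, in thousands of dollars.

22781.25

Rearranging supply gives Qs = 2P - 313. Setting quantity demanded equal to quantity supplied, 2987 - 8P = 2P - 313, gives P* = 330 and Q* = 347.
The ceiling of 195 is below the equilibrium price 330, so it binds.
At P = 195: Qd = 2987 - 8·195 = 1427 and Qs = 2·195 - 313 = 77.
Quantity traded falls to 77. At Q = 77 the demand price is (2987 - 77)/8 = 363.75 and the supply price is (313 + 77)/2 = 195.
Deadweight loss = ½ · (363.75 - 195) · (347 - 77) = ½ · 168.75 · 270 = 22781.25.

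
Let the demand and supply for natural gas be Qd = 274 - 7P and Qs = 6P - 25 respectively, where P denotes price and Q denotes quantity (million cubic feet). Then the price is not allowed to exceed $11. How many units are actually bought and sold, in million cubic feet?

41

Setting quantity demanded equal to quantity supplied, 274 - 7P = 6P - 25, gives P* = 23 and Q* = 113.
Because the ceiling (11) lies below the market-clearing price, it is binding.
At P = 11: Qd = 274 - 7·11 = 197 and Qs = 6·11 - 25 = 41.
The quantity actually transacted is the short side, supply: 41.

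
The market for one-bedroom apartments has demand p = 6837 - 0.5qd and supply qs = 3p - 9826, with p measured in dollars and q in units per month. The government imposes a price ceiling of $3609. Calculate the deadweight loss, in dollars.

Rearranging demand gives qd = 13674 - 2p. Equilibrium: 13674 - 2p = 3p - 9826, so 23500 = 5p and p* = 4700, q* = 4274.
Because the ceiling (3609) lies below the market-clearing price, it is binding.
At p = 3609: qd = 13674 - 2·3609 = 6456 and qs = 3·3609 - 9826 = 1001.
Quantity traded falls to 1001. At q = 1001 the demand price is (13674 - 1001)/2 = 6336.5 and the supply price is (9826 + 1001)/3 = 3609.
Deadweight loss = ½ · (6336.5 - 3609) · (4274 - 1001) = ½ · 2727.5 · 3273 = 4463553.75.

4463553.75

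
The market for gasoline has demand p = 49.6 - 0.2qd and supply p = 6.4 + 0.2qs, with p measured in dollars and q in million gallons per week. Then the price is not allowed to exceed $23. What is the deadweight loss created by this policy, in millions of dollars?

125

Rearranging demand gives qd = 248 - 5p; rearranging supply gives qs = 5p - 32. Without the control the market clears where 248 - 5p = 5p - 32, i.e. p* = 28 and q* = 108.
Because the ceiling (23) lies below the market-clearing price, it is binding.
At p = 23: qd = 248 - 5·23 = 133 and qs = 5·23 - 32 = 83.
Quantity traded falls to 83. At q = 83 the demand price is (248 - 83)/5 = 33 and the supply price is (32 + 83)/5 = 23.
Deadweight loss = ½ · (33 - 23) · (108 - 83) = ½ · 10 · 25 = 125.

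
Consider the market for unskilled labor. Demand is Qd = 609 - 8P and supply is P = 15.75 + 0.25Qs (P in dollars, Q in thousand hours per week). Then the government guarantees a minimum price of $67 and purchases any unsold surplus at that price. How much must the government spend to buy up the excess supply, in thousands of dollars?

8844

Rearranging supply gives Qs = 4P - 63. Setting quantity demanded equal to quantity supplied, 609 - 8P = 4P - 63, gives P* = 56 and Q* = 161.
Because the floor (67) lies above the market-clearing price, it is binding.
At P = 67: Qd = 609 - 8·67 = 73 and Qs = 4·67 - 63 = 205.
Surplus = Qs - Qd = 132.
Government expenditure = surplus × support price = 132 × 67 = 8844.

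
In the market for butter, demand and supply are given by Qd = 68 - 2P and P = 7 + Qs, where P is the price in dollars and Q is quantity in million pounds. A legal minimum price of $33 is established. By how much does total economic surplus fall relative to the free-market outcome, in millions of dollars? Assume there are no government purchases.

Rearranging supply gives Qs = P - 7. In a free market, 68 - 2P = P - 7 gives the equilibrium P* = 25, Q* = 18.
The floor of 33 is above the equilibrium price 25, so it binds.
At P = 33: Qd = 68 - 2·33 = 2 and Qs = 33 - 7 = 26.
Quantity traded falls to 2. At Q = 2 the demand price is (68 - 2)/2 = 33 and the supply price is 7 + 2 = 9.
Deadweight loss = ½ · (33 - 9) · (18 - 2) = ½ · 24 · 16 = 192.

192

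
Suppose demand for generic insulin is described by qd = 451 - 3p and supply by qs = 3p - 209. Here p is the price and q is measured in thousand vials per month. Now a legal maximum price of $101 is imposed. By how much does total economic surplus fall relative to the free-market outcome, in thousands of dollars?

243

Setting quantity demanded equal to quantity supplied, 451 - 3p = 3p - 209, gives p* = 110 and q* = 121.
Because the ceiling (101) lies below the market-clearing price, it is binding.
At p = 101: qd = 451 - 3·101 = 148 and qs = 3·101 - 209 = 94.
Quantity traded falls to 94. At q = 94 the demand price is (451 - 94)/3 = 119 and the supply price is (209 + 94)/3 = 101.
Deadweight loss = ½ · (119 - 101) · (121 - 94) = ½ · 18 · 27 = 243.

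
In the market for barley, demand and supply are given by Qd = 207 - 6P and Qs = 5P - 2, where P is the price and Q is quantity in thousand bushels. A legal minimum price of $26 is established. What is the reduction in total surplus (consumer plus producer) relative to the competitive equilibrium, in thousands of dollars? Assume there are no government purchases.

Equilibrium: 207 - 6P = 5P - 2, so 209 = 11P and P* = 19, Q* = 93.
The floor of 26 is above the equilibrium price 19, so it binds.
At P = 26: Qd = 207 - 6·26 = 51 and Qs = 5·26 - 2 = 128.
Quantity traded falls to 51. At Q = 51 the demand price is (207 - 51)/6 = 26 and the supply price is (2 + 51)/5 = 10.6.
Deadweight loss = ½ · (26 - 10.6) · (93 - 51) = ½ · 15.4 · 42 = 323.4.

323.4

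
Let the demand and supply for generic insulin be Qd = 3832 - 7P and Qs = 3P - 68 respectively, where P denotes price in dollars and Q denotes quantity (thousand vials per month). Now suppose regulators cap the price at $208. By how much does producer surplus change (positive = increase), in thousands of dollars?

-150878

Equilibrium: 3832 - 7P = 3P - 68, so 3900 = 10P and P* = 390, Q* = 1102.
Since 208 < 390, the ceiling is binding.
At P = 208: Qd = 3832 - 7·208 = 2376 and Qs = 3·208 - 68 = 556.
Producer surplus without the control is ½ · (390 - 68/3) · 1102 = 607202/3.
With the ceiling, producers sell 556 units at 208, so PS = ½ · (208 - 68/3) · 556 = 154568/3.
Change in producer surplus = 154568/3 - 607202/3 = -150878.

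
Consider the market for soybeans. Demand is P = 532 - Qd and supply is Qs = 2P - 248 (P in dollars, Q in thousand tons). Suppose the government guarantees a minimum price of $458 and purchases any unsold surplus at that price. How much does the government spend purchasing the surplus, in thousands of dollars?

Rearranging demand gives Qd = 532 - P. Setting quantity demanded equal to quantity supplied, 532 - P = 2P - 248, gives P* = 260 and Q* = 272.
Since 458 > 260, the floor is binding.
At P = 458: Qd = 532 - 458 = 74 and Qs = 2·458 - 248 = 668.
Surplus = Qs - Qd = 594.
Government expenditure = surplus × support price = 594 × 458 = 272052.

272052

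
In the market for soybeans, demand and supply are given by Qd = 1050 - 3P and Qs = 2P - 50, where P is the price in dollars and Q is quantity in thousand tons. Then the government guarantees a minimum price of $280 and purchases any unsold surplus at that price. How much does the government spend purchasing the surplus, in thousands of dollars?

In a free market, 1050 - 3P = 2P - 50 gives the equilibrium P* = 220, Q* = 390.
Because the floor (280) lies above the market-clearing price, it is binding.
At P = 280: Qd = 1050 - 3·280 = 210 and Qs = 2·280 - 50 = 510.
Surplus = Qs - Qd = 300.
Government expenditure = surplus × support price = 300 × 280 = 84000.

84000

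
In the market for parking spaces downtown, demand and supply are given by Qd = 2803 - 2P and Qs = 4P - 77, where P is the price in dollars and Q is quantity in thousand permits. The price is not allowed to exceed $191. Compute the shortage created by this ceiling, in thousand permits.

1734

Without the control the market clears where 2803 - 2P = 4P - 77, i.e. P* = 480 and Q* = 1843.
Because the ceiling (191) lies below the market-clearing price, it is binding.
At P = 191: Qd = 2803 - 2·191 = 2421 and Qs = 4·191 - 77 = 687.
Shortage = Qd - Qs = 2421 - 687 = 1734.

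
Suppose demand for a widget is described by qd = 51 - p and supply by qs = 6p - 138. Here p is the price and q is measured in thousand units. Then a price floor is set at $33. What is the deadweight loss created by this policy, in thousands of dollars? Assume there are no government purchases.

Setting quantity demanded equal to quantity supplied, 51 - p = 6p - 138, gives p* = 27 and q* = 24.
Because the floor (33) lies above the market-clearing price, it is binding.
At p = 33: qd = 51 - 33 = 18 and qs = 6·33 - 138 = 60.
Quantity traded falls to 18. At q = 18 the demand price is 51 - 18 = 33 and the supply price is (138 + 18)/6 = 26.
Deadweight loss = ½ · (33 - 26) · (24 - 18) = ½ · 7 · 6 = 21.

21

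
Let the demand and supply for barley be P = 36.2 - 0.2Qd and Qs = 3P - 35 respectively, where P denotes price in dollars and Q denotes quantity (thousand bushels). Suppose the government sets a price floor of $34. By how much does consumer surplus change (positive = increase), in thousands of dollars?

-199.5

Rearranging demand gives Qd = 181 - 5P. In a free market, 181 - 5P = 3P - 35 gives the equilibrium P* = 27, Q* = 46.
The floor of 34 is above the equilibrium price 27, so it binds.
At P = 34: Qd = 181 - 5·34 = 11 and Qs = 3·34 - 35 = 67.
Consumer surplus without the control is ½ · (36.2 - 27) · 46 = 211.6.
With the floor, consumers buy 11 units at 34, so CS = ½ · (36.2 - 34) · 11 = 12.1.
Change in consumer surplus = 12.1 - 211.6 = -199.5.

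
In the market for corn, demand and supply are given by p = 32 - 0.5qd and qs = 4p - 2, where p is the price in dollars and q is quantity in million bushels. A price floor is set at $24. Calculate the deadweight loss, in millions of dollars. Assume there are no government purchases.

253.5

Rearranging demand gives qd = 64 - 2p. In a free market, 64 - 2p = 4p - 2 gives the equilibrium p* = 11, q* = 42.
Because the floor (24) lies above the market-clearing price, it is binding.
At p = 24: qd = 64 - 2·24 = 16 and qs = 4·24 - 2 = 94.
Quantity traded falls to 16. At q = 16 the demand price is (64 - 16)/2 = 24 and the supply price is (2 + 16)/4 = 4.5.
Deadweight loss = ½ · (24 - 4.5) · (42 - 16) = ½ · 19.5 · 26 = 253.5.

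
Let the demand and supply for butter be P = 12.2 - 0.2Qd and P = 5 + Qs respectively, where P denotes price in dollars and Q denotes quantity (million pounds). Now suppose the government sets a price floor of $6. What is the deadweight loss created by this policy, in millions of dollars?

Rearranging demand gives Qd = 61 - 5P; rearranging supply gives Qs = P - 5. In a free market, 61 - 5P = P - 5 gives the equilibrium P* = 11, Q* = 6.
Since 6 is below P* = 11, the floor does not bind and the free-market outcome prevails.
Since the control does not bind, no trades are prevented and deadweight loss is zero.

0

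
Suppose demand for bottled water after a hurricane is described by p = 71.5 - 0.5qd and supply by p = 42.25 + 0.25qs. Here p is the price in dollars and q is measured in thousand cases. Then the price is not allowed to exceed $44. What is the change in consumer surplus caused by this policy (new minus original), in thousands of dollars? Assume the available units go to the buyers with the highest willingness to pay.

-200

Rearranging demand gives qd = 143 - 2p; rearranging supply gives qs = 4p - 169. Equilibrium: 143 - 2p = 4p - 169, so 312 = 6p and p* = 52, q* = 39.
Because the ceiling (44) lies below the market-clearing price, it is binding.
At p = 44: qd = 143 - 2·44 = 55 and qs = 4·44 - 169 = 7.
Consumer surplus without the control is ½ · (71.5 - 52) · 39 = 380.25.
With the ceiling, 7 units are sold at 44 (assume they go to the highest-value buyers). The demand price at q = 7 is 68, so CS = ½ · [(71.5 - 44) + (68 - 44)] · 7 = 180.25.
Change in consumer surplus = 180.25 - 380.25 = -200.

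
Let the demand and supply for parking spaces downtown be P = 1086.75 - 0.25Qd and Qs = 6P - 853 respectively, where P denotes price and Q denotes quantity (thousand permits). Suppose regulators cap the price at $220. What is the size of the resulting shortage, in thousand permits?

Rearranging demand gives Qd = 4347 - 4P. Setting quantity demanded equal to quantity supplied, 4347 - 4P = 6P - 853, gives P* = 520 and Q* = 2267.
The ceiling of 220 is below the equilibrium price 520, so it binds.
At P = 220: Qd = 4347 - 4·220 = 3467 and Qs = 6·220 - 853 = 467.
Shortage = Qd - Qs = 3467 - 467 = 3000.

3000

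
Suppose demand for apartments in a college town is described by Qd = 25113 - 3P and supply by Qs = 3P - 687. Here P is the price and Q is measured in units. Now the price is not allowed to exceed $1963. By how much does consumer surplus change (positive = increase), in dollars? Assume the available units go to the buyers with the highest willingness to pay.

Without the control the market clears where 25113 - 3P = 3P - 687, i.e. P* = 4300 and Q* = 12213.
Because the ceiling (1963) lies below the market-clearing price, it is binding.
At P = 1963: Qd = 25113 - 3·1963 = 19224 and Qs = 3·1963 - 687 = 5202.
Consumer surplus without the control is ½ · (8371 - 4300) · 12213 = 24859561.5.
With the ceiling, 5202 units are sold at 1963 (assume they go to the highest-value buyers). The demand price at Q = 5202 is 6637, so CS = ½ · [(8371 - 1963) + (6637 - 1963)] · 5202 = 28824282.
Change in consumer surplus = 28824282 - 24859561.5 = 3964720.5.

3964720.5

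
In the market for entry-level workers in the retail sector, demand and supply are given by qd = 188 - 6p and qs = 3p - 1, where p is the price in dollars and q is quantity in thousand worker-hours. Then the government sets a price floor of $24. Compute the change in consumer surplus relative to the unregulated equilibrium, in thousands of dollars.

-159

Equilibrium: 188 - 6p = 3p - 1, so 189 = 9p and p* = 21, q* = 62.
The floor of 24 is above the equilibrium price 21, so it binds.
At p = 24: qd = 188 - 6·24 = 44 and qs = 3·24 - 1 = 71.
Consumer surplus without the control is ½ · (94/3 - 21) · 62 = 961/3.
With the floor, consumers buy 44 units at 24, so CS = ½ · (94/3 - 24) · 44 = 484/3.
Change in consumer surplus = 484/3 - 961/3 = -159.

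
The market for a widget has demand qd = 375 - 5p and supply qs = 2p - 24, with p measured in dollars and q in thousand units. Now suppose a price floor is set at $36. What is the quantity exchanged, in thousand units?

In a free market, 375 - 5p = 2p - 24 gives the equilibrium p* = 57, q* = 90.
The floor of 36 is below the equilibrium price 57, so it is not binding; the market clears at p* = 57, q* = 90.

90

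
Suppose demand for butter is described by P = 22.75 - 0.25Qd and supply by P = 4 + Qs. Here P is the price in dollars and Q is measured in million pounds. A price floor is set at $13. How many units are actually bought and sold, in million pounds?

15

Rearranging demand gives Qd = 91 - 4P; rearranging supply gives Qs = P - 4. In a free market, 91 - 4P = P - 4 gives the equilibrium P* = 19, Q* = 15.
The floor of 13 is below the equilibrium price 19, so it is not binding; the market clears at P* = 19, Q* = 15.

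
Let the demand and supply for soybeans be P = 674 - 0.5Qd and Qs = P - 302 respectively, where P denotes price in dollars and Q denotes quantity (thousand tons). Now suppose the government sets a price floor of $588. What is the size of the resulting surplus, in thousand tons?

114

Rearranging demand gives Qd = 1348 - 2P. Setting quantity demanded equal to quantity supplied, 1348 - 2P = P - 302, gives P* = 550 and Q* = 248.
The floor of 588 is above the equilibrium price 550, so it binds.
At P = 588: Qd = 1348 - 2·588 = 172 and Qs = 588 - 302 = 286.
Surplus = Qs - Qd = 286 - 172 = 114.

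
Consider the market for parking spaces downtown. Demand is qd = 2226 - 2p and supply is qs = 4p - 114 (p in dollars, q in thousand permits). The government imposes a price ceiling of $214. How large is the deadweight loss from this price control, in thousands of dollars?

Equilibrium: 2226 - 2p = 4p - 114, so 2340 = 6p and p* = 390, q* = 1446.
Because the ceiling (214) lies below the market-clearing price, it is binding.
At p = 214: qd = 2226 - 2·214 = 1798 and qs = 4·214 - 114 = 742.
Quantity traded falls to 742. At q = 742 the demand price is (2226 - 742)/2 = 742 and the supply price is (114 + 742)/4 = 214.
Deadweight loss = ½ · (742 - 214) · (1446 - 742) = ½ · 528 · 704 = 185856.

185856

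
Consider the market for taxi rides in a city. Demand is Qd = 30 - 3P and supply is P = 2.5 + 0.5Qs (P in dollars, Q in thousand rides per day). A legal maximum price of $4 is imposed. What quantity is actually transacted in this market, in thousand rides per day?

Rearranging supply gives Qs = 2P - 5. Equilibrium: 30 - 3P = 2P - 5, so 35 = 5P and P* = 7, Q* = 9.
The ceiling of 4 is below the equilibrium price 7, so it binds.
At P = 4: Qd = 30 - 3·4 = 18 and Qs = 2·4 - 5 = 3.
The quantity actually transacted is the short side, supply: 3.

3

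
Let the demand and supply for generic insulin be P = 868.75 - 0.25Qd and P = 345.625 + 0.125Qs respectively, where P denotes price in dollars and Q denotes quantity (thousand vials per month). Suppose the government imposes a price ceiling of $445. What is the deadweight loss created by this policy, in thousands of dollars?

Rearranging demand gives Qd = 3475 - 4P; rearranging supply gives Qs = 8P - 2765. Without the control the market clears where 3475 - 4P = 8P - 2765, i.e. P* = 520 and Q* = 1395.
Since 445 < 520, the ceiling is binding.
At P = 445: Qd = 3475 - 4·445 = 1695 and Qs = 8·445 - 2765 = 795.
Quantity traded falls to 795. At Q = 795 the demand price is (3475 - 795)/4 = 670 and the supply price is (2765 + 795)/8 = 445.
Deadweight loss = ½ · (670 - 445) · (1395 - 795) = ½ · 225 · 600 = 67500.

67500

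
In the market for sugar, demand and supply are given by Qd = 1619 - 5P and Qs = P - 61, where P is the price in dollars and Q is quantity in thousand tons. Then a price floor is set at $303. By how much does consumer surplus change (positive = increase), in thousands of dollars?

Without the control the market clears where 1619 - 5P = P - 61, i.e. P* = 280 and Q* = 219.
Because the floor (303) lies above the market-clearing price, it is binding.
At P = 303: Qd = 1619 - 5·303 = 104 and Qs = 303 - 61 = 242.
Consumer surplus without the control is ½ · (323.8 - 280) · 219 = 4796.1.
With the floor, consumers buy 104 units at 303, so CS = ½ · (323.8 - 303) · 104 = 1081.6.
Change in consumer surplus = 1081.6 - 4796.1 = -3714.5.

-3714.5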